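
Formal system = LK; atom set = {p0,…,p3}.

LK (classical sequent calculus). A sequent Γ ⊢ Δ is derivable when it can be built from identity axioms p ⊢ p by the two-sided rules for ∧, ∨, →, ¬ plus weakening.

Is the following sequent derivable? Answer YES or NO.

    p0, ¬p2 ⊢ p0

Derivation trace:
[¬L] p0, ¬p2 ⊢ p0
  [WR] p0 ⊢ p0, p2
    [Ax] p0 ⊢ p0

Result: YES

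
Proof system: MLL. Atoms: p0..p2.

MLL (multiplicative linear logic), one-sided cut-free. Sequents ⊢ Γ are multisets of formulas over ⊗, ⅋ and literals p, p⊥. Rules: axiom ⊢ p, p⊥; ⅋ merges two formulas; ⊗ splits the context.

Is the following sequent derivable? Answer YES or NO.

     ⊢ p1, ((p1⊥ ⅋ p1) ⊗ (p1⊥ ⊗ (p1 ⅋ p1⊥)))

Derivation trace:
[⊗]  ⊢ p1, ((p1⊥ ⅋ p1) ⊗ (p1⊥ ⊗ (p1 ⅋ p1⊥)))
  [⅋]  ⊢ (p1⊥ ⅋ p1)
    [Ax]  ⊢ p1, p1⊥
  [⊗]  ⊢ p1, (p1⊥ ⊗ (p1 ⅋ p1⊥))
    [Ax]  ⊢ p1, p1⊥
    [⅋]  ⊢ (p1 ⅋ p1⊥)
      [Ax]  ⊢ p1, p1⊥

Result: YES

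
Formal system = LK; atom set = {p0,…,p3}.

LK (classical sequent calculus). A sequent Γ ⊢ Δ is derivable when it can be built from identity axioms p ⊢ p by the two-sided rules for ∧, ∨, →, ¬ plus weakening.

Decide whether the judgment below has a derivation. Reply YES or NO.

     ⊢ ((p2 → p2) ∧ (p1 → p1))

Derivation (root first):
[∧R]  ⊢ ((p2 → p2) ∧ (p1 → p1))
  [→R]  ⊢ (p2 → p2)
    [Ax] p2 ⊢ p2
  [→R]  ⊢ (p1 → p1)
    [Ax] p1 ⊢ p1

Result: YES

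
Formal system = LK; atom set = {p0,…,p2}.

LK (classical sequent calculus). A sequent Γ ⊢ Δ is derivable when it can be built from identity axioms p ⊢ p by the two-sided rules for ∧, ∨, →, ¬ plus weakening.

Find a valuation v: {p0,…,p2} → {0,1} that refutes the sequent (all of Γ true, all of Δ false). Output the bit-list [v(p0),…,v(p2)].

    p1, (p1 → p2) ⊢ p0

Truth-table refutation:
  v=000: Γ:[p1=F, (p1 → p2)=T] Δ:[p0=F] refutes=False
  v=001: Γ:[p1=F, (p1 → p2)=T] Δ:[p0=F] refutes=False
  v=010: Γ:[p1=T, (p1 → p2)=F] Δ:[p0=F] refutes=False
  v=011: Γ:[p1=T, (p1 → p2)=T] Δ:[p0=F] refutes=True  ← countermodel

Result: [0, 1, 1]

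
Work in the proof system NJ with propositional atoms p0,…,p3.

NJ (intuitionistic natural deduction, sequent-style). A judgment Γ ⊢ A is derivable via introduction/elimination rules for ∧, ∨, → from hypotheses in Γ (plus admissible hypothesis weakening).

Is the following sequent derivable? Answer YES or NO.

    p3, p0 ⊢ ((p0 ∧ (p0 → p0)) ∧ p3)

Derivation (root first):
[∧I] p3, p0 ⊢ ((p0 ∧ (p0 → p0)) ∧ p3)
  [∧I] p0 ⊢ (p0 ∧ (p0 → p0))
    [Ax] p0 ⊢ p0
    [→I]  ⊢ (p0 → p0)
      [Ax] p0 ⊢ p0
  [Wk] p3, p0 ⊢ p3
    [Ax] p3 ⊢ p3

Result: YES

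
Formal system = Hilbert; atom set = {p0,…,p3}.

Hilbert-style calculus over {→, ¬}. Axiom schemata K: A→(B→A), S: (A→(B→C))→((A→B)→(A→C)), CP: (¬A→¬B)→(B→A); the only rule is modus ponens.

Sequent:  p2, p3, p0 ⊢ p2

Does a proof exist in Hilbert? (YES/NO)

Derivation trace:
[MP] p2, p3, p0 ⊢ p2
  [MP] p2 ⊢ (p0 → p2)
    [K]  ⊢ (p2 → (p0 → p2))
    [Hyp] p2 ⊢ p2
  [MP] p3, p0 ⊢ p0
    [MP] p0 ⊢ (p3 → p0)
      [K]  ⊢ (p0 → (p3 → p0))
      [Hyp] p0 ⊢ p0
    [Hyp] p3 ⊢ p3

Result: YES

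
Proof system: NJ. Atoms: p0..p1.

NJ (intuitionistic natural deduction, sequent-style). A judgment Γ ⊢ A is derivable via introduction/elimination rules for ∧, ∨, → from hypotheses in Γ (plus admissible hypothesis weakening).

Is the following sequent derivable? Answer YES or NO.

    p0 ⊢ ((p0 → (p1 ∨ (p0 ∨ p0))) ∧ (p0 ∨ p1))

Proof tree:
[∧I] p0 ⊢ ((p0 → (p1 ∨ (p0 ∨ p0))) ∧ (p0 ∨ p1))
  [→I]  ⊢ (p0 → (p1 ∨ (p0 ∨ p0)))
    [∨I₂] p0 ⊢ (p1 ∨ (p0 ∨ p0))
      [∨I₁] p0 ⊢ (p0 ∨ p0)
        [Ax] p0 ⊢ p0
  [∨I₁] p0 ⊢ (p0 ∨ p1)
    [Ax] p0 ⊢ p0

Result: YES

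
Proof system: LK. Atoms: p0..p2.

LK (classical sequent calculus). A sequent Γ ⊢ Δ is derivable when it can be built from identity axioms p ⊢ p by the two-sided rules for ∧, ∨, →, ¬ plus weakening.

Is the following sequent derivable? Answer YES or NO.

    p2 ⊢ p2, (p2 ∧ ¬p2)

Derivation (root first):
[∧R] p2 ⊢ p2, (p2 ∧ ¬p2)
  [Ax] p2 ⊢ p2
  [¬R]  ⊢ p2, ¬p2
    [Ax] p2 ⊢ p2

Result: YES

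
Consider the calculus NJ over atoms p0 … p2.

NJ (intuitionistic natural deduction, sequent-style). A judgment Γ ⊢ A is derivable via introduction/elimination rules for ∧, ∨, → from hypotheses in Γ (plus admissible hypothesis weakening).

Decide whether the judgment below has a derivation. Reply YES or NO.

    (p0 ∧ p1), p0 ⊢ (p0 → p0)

Proof tree:
[Wk] (p0 ∧ p1), p0 ⊢ (p0 → p0)
  [→I] (p0 ∧ p1) ⊢ (p0 → p0)
    [Wk] p0, (p0 ∧ p1) ⊢ p0
      [Ax] p0 ⊢ p0

Result: YES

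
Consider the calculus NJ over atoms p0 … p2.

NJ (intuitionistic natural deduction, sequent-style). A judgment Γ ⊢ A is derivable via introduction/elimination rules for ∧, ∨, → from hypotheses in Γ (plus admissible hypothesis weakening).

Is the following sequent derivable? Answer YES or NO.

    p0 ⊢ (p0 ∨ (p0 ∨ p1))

Derivation trace:
[∨I₂] p0 ⊢ (p0 ∨ (p0 ∨ p1))
  [∨I₁] p0 ⊢ (p0 ∨ p1)
    [Ax] p0 ⊢ p0

Result: YES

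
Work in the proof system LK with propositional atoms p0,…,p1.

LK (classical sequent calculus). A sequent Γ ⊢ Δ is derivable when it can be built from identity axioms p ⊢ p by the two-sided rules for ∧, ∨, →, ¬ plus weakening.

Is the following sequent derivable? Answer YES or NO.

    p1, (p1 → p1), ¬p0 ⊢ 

Search for a countermodel by truth-table:
  v=00: Γ:[p1=F, (p1 → p1)=T, ¬p0=T] Δ:[] refutes=False
  v=01: Γ:[p1=T, (p1 → p1)=T, ¬p0=T] Δ:[] refutes=True  ← countermodel

Result: NO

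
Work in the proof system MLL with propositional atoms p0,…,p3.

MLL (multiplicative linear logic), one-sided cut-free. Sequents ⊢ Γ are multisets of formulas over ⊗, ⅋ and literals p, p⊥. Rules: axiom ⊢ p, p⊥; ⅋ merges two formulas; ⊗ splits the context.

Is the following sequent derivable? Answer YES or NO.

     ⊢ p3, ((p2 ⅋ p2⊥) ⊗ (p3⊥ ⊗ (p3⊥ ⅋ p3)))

Derivation trace:
[⊗]  ⊢ p3, ((p2 ⅋ p2⊥) ⊗ (p3⊥ ⊗ (p3⊥ ⅋ p3)))
  [⅋]  ⊢ (p2 ⅋ p2⊥)
    [Ax]  ⊢ p2, p2⊥
  [⊗]  ⊢ p3, (p3⊥ ⊗ (p3⊥ ⅋ p3))
    [Ax]  ⊢ p3, p3⊥
    [⅋]  ⊢ (p3⊥ ⅋ p3)
      [Ax]  ⊢ p3, p3⊥

Result: YES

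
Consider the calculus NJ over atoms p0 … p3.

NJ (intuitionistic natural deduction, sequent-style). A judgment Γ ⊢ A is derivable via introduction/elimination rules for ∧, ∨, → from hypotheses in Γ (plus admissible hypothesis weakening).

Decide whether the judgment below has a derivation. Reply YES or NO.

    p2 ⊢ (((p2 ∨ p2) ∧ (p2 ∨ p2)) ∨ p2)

Derivation (root first):
[∨I₁] p2 ⊢ (((p2 ∨ p2) ∧ (p2 ∨ p2)) ∨ p2)
  [∧I] p2 ⊢ ((p2 ∨ p2) ∧ (p2 ∨ p2))
    [∨I₁] p2 ⊢ (p2 ∨ p2)
      [Ax] p2 ⊢ p2
    [∨I₁] p2 ⊢ (p2 ∨ p2)
      [Ax] p2 ⊢ p2

Result: YES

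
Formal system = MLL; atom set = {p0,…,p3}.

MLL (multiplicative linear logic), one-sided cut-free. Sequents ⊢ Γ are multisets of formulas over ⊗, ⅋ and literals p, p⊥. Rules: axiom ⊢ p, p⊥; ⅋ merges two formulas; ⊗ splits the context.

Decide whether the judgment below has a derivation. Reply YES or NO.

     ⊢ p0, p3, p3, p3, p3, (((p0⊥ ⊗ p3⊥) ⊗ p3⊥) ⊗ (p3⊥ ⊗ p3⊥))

Proof tree:
[⊗]  ⊢ p0, p3, p3, p3, p3, (((p0⊥ ⊗ p3⊥) ⊗ p3⊥) ⊗ (p3⊥ ⊗ p3⊥))
  [⊗]  ⊢ p0, p3, p3, ((p0⊥ ⊗ p3⊥) ⊗ p3⊥)
    [⊗]  ⊢ p0, p3, (p0⊥ ⊗ p3⊥)
      [Ax]  ⊢ p0, p0⊥
      [Ax]  ⊢ p3, p3⊥
    [Ax]  ⊢ p3, p3⊥
  [⊗]  ⊢ p3, p3, (p3⊥ ⊗ p3⊥)
    [Ax]  ⊢ p3, p3⊥
    [Ax]  ⊢ p3, p3⊥

Result: YES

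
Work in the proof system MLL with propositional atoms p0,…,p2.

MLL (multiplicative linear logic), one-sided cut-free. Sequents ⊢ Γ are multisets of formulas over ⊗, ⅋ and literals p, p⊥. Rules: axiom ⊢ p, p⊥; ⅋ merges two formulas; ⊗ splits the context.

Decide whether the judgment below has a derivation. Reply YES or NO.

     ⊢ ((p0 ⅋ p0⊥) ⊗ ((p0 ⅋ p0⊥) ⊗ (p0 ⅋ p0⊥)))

Derivation (root first):
[⊗]  ⊢ ((p0 ⅋ p0⊥) ⊗ ((p0 ⅋ p0⊥) ⊗ (p0 ⅋ p0⊥)))
  [⅋]  ⊢ (p0 ⅋ p0⊥)
    [Ax]  ⊢ p0, p0⊥
  [⊗]  ⊢ ((p0 ⅋ p0⊥) ⊗ (p0 ⅋ p0⊥))
    [⅋]  ⊢ (p0 ⅋ p0⊥)
      [Ax]  ⊢ p0, p0⊥
    [⅋]  ⊢ (p0 ⅋ p0⊥)
      [Ax]  ⊢ p0, p0⊥

Result: YES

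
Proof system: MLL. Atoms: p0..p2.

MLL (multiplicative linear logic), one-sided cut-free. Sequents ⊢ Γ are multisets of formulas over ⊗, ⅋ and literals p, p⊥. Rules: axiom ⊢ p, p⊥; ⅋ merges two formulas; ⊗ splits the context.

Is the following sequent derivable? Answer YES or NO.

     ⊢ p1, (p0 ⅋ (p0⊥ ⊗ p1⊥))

Proof tree:
[⅋]  ⊢ p1, (p0 ⅋ (p0⊥ ⊗ p1⊥))
  [⊗]  ⊢ p0, p1, (p0⊥ ⊗ p1⊥)
    [Ax]  ⊢ p0, p0⊥
    [Ax]  ⊢ p1, p1⊥

Result: YES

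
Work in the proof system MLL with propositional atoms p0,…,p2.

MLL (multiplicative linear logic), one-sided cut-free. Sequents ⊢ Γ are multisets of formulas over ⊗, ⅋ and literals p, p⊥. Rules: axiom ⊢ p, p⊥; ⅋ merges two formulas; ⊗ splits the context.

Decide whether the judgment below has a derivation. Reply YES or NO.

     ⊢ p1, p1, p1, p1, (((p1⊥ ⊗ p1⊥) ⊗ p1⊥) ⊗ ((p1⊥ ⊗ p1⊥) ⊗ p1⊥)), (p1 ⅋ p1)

Derivation trace:
[⅋]  ⊢ p1, p1, p1, p1, (((p1⊥ ⊗ p1⊥) ⊗ p1⊥) ⊗ ((p1⊥ ⊗ p1⊥) ⊗ p1⊥)), (p1 ⅋ p1)
  [⊗]  ⊢ p1, p1, p1, p1, p1, p1, (((p1⊥ ⊗ p1⊥) ⊗ p1⊥) ⊗ ((p1⊥ ⊗ p1⊥) ⊗ p1⊥))
    [⊗]  ⊢ p1, p1, p1, ((p1⊥ ⊗ p1⊥) ⊗ p1⊥)
      [⊗]  ⊢ p1, p1, (p1⊥ ⊗ p1⊥)
        [Ax]  ⊢ p1, p1⊥
        [Ax]  ⊢ p1, p1⊥
      [Ax]  ⊢ p1, p1⊥
    [⊗]  ⊢ p1, p1, p1, ((p1⊥ ⊗ p1⊥) ⊗ p1⊥)
      [⊗]  ⊢ p1, p1, (p1⊥ ⊗ p1⊥)
        [Ax]  ⊢ p1, p1⊥
        [Ax]  ⊢ p1, p1⊥
      [Ax]  ⊢ p1, p1⊥

Result: YES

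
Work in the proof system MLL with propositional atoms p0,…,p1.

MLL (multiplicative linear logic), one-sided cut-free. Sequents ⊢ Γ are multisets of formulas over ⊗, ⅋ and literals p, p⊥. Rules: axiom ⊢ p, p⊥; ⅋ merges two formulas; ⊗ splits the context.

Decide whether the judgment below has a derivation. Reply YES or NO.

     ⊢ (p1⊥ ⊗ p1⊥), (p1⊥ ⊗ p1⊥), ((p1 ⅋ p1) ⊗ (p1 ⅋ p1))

Derivation trace:
[⊗]  ⊢ (p1⊥ ⊗ p1⊥), (p1⊥ ⊗ p1⊥), ((p1 ⅋ p1) ⊗ (p1 ⅋ p1))
  [⅋]  ⊢ (p1⊥ ⊗ p1⊥), (p1 ⅋ p1)
    [⊗]  ⊢ p1, p1, (p1⊥ ⊗ p1⊥)
      [Ax]  ⊢ p1, p1⊥
      [Ax]  ⊢ p1, p1⊥
  [⅋]  ⊢ (p1⊥ ⊗ p1⊥), (p1 ⅋ p1)
    [⊗]  ⊢ p1, p1, (p1⊥ ⊗ p1⊥)
      [Ax]  ⊢ p1, p1⊥
      [Ax]  ⊢ p1, p1⊥

Result: YES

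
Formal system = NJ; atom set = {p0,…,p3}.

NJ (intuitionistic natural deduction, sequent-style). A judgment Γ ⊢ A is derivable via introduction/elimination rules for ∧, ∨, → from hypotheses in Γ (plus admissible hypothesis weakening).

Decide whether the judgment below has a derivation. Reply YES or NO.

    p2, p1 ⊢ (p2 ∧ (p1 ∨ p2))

Derivation (root first):
[Wk] p2, p1 ⊢ (p2 ∧ (p1 ∨ p2))
  [∧I] p2 ⊢ (p2 ∧ (p1 ∨ p2))
    [Ax] p2 ⊢ p2
    [∨I₂] p2 ⊢ (p1 ∨ p2)
      [Ax] p2 ⊢ p2

Result: YES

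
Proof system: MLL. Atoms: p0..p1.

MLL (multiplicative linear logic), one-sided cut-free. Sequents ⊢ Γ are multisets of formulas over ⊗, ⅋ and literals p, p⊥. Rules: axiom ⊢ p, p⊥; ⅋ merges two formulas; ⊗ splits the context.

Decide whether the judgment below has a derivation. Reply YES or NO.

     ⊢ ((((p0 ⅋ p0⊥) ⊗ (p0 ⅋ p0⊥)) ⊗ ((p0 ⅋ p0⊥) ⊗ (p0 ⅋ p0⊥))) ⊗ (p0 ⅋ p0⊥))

Derivation trace:
[⊗]  ⊢ ((((p0 ⅋ p0⊥) ⊗ (p0 ⅋ p0⊥)) ⊗ ((p0 ⅋ p0⊥) ⊗ (p0 ⅋ p0⊥))) ⊗ (p0 ⅋ p0⊥))
  [⊗]  ⊢ (((p0 ⅋ p0⊥) ⊗ (p0 ⅋ p0⊥)) ⊗ ((p0 ⅋ p0⊥) ⊗ (p0 ⅋ p0⊥)))
    [⊗]  ⊢ ((p0 ⅋ p0⊥) ⊗ (p0 ⅋ p0⊥))
      [⅋]  ⊢ (p0 ⅋ p0⊥)
        [Ax]  ⊢ p0, p0⊥
      [⅋]  ⊢ (p0 ⅋ p0⊥)
        [Ax]  ⊢ p0, p0⊥
    [⊗]  ⊢ ((p0 ⅋ p0⊥) ⊗ (p0 ⅋ p0⊥))
      [⅋]  ⊢ (p0 ⅋ p0⊥)
        [Ax]  ⊢ p0, p0⊥
      [⅋]  ⊢ (p0 ⅋ p0⊥)
        [Ax]  ⊢ p0, p0⊥
  [⅋]  ⊢ (p0 ⅋ p0⊥)
    [Ax]  ⊢ p0, p0⊥

Result: YES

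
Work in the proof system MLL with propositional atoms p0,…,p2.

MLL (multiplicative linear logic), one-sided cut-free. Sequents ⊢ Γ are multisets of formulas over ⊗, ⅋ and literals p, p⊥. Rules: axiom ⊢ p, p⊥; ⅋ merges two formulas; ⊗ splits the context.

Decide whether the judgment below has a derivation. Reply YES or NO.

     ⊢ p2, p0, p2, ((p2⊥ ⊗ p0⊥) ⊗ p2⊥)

Derivation (root first):
[⊗]  ⊢ p2, p0, p2, ((p2⊥ ⊗ p0⊥) ⊗ p2⊥)
  [⊗]  ⊢ p2, p0, (p2⊥ ⊗ p0⊥)
    [Ax]  ⊢ p2, p2⊥
    [Ax]  ⊢ p0, p0⊥
  [Ax]  ⊢ p2, p2⊥

Result: YES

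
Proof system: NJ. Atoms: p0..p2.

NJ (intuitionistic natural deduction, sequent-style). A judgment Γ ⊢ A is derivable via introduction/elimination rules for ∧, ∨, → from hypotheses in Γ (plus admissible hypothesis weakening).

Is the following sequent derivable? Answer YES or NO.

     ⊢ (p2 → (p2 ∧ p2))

Proof tree:
[→I]  ⊢ (p2 → (p2 ∧ p2))
  [∧I] p2 ⊢ (p2 ∧ p2)
    [Ax] p2 ⊢ p2
    [Ax] p2 ⊢ p2

Result: YES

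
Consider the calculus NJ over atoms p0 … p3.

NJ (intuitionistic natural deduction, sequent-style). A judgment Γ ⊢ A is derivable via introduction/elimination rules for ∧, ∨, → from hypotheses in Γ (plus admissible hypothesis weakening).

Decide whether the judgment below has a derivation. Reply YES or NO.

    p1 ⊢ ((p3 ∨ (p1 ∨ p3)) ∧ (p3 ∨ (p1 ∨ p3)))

Derivation trace:
[∧I] p1 ⊢ ((p3 ∨ (p1 ∨ p3)) ∧ (p3 ∨ (p1 ∨ p3)))
  [∨I₂] p1 ⊢ (p3 ∨ (p1 ∨ p3))
    [∨I₁] p1 ⊢ (p1 ∨ p3)
      [Ax] p1 ⊢ p1
  [∨I₂] p1 ⊢ (p3 ∨ (p1 ∨ p3))
    [∨I₁] p1 ⊢ (p1 ∨ p3)
      [Ax] p1 ⊢ p1

Result: YES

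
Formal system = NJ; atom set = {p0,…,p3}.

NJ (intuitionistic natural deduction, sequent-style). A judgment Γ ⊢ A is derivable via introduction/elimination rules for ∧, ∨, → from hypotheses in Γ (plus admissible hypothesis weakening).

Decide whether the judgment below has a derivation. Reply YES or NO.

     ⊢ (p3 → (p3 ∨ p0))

Derivation (root first):
[→I]  ⊢ (p3 → (p3 ∨ p0))
  [∨I₁] p3 ⊢ (p3 ∨ p0)
    [Ax] p3 ⊢ p3

Result: YES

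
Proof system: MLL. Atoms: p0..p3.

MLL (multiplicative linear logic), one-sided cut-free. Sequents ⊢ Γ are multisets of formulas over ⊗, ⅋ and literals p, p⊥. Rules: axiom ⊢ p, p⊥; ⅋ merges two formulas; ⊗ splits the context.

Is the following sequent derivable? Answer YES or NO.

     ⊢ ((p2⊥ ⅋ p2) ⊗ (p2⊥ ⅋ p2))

Derivation (root first):
[⊗]  ⊢ ((p2⊥ ⅋ p2) ⊗ (p2⊥ ⅋ p2))
  [⅋]  ⊢ (p2⊥ ⅋ p2)
    [Ax]  ⊢ p2, p2⊥
  [⅋]  ⊢ (p2⊥ ⅋ p2)
    [Ax]  ⊢ p2, p2⊥

Result: YES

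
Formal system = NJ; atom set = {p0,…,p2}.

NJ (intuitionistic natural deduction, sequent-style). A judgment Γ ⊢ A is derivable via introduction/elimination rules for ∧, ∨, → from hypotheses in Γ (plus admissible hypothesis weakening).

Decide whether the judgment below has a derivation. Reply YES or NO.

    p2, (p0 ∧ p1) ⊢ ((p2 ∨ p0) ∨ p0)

Derivation (root first):
[∨I₁] p2, (p0 ∧ p1) ⊢ ((p2 ∨ p0) ∨ p0)
  [∨I₁] p2, (p0 ∧ p1) ⊢ (p2 ∨ p0)
    [Wk] p2, (p0 ∧ p1) ⊢ p2
      [Ax] p2 ⊢ p2

Result: YES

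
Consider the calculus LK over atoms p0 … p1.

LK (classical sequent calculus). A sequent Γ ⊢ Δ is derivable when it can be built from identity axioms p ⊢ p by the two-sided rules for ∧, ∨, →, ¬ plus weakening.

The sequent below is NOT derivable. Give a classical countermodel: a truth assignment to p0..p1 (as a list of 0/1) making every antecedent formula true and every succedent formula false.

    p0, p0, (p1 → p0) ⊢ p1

Enumerate valuations to refute Γ ⊢ Δ:
  v=00: Γ:[p0=F, p0=F, (p1 → p0)=T] Δ:[p1=F] refutes=False
  v=01: Γ:[p0=F, p0=F, (p1 → p0)=F] Δ:[p1=T] refutes=False
  v=10: Γ:[p0=T, p0=T, (p1 → p0)=T] Δ:[p1=F] refutes=True  ← countermodel

Result: [1, 0]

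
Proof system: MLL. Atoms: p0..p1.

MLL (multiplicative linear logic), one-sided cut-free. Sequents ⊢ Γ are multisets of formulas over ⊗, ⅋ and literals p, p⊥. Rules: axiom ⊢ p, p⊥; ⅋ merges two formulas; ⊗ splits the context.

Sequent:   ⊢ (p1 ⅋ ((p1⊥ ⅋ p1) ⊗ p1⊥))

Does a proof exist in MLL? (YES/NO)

Derivation trace:
[⅋]  ⊢ (p1 ⅋ ((p1⊥ ⅋ p1) ⊗ p1⊥))
  [⊗]  ⊢ p1, ((p1⊥ ⅋ p1) ⊗ p1⊥)
    [⅋]  ⊢ (p1⊥ ⅋ p1)
      [Ax]  ⊢ p1, p1⊥
    [Ax]  ⊢ p1, p1⊥

Result: YES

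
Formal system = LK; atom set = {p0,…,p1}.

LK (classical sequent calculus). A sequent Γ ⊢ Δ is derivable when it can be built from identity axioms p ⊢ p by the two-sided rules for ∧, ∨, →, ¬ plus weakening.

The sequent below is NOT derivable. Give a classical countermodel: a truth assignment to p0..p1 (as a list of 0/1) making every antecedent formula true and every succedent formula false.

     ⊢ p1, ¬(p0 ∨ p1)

Truth-table refutation:
  v=00: Γ:[] Δ:[p1=F, ¬(p0 ∨ p1)=T] refutes=False
  v=01: Γ:[] Δ:[p1=T, ¬(p0 ∨ p1)=F] refutes=False
  v=10: Γ:[] Δ:[p1=F, ¬(p0 ∨ p1)=F] refutes=True  ← countermodel

Result: [1, 0]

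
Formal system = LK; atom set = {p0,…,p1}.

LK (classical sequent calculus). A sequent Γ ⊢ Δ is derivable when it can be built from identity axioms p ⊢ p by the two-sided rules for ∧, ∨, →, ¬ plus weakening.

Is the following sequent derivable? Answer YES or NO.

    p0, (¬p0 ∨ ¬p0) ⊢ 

Derivation trace:
[∨L] p0, (¬p0 ∨ ¬p0) ⊢ 
  [¬L] p0, ¬p0 ⊢ 
    [Ax] p0 ⊢ p0
  [¬L] p0, ¬p0 ⊢ 
    [Ax] p0 ⊢ p0

Result: YES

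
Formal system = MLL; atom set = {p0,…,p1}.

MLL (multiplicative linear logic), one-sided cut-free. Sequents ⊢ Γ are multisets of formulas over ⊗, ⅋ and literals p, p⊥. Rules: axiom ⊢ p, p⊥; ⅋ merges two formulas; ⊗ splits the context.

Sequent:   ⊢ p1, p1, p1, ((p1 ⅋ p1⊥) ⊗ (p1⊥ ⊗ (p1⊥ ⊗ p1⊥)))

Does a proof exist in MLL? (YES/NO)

Proof tree:
[⊗]  ⊢ p1, p1, p1, ((p1 ⅋ p1⊥) ⊗ (p1⊥ ⊗ (p1⊥ ⊗ p1⊥)))
  [⅋]  ⊢ (p1 ⅋ p1⊥)
    [Ax]  ⊢ p1, p1⊥
  [⊗]  ⊢ p1, p1, p1, (p1⊥ ⊗ (p1⊥ ⊗ p1⊥))
    [Ax]  ⊢ p1, p1⊥
    [⊗]  ⊢ p1, p1, (p1⊥ ⊗ p1⊥)
      [Ax]  ⊢ p1, p1⊥
      [Ax]  ⊢ p1, p1⊥

Result: YES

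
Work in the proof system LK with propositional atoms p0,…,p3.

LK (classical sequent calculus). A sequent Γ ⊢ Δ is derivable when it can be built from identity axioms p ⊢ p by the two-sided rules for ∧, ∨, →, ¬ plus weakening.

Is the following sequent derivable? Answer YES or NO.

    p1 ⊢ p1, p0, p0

Derivation trace:
[WR] p1 ⊢ p1, p0, p0
  [WR] p1 ⊢ p1, p0
    [Ax] p1 ⊢ p1

Result: YES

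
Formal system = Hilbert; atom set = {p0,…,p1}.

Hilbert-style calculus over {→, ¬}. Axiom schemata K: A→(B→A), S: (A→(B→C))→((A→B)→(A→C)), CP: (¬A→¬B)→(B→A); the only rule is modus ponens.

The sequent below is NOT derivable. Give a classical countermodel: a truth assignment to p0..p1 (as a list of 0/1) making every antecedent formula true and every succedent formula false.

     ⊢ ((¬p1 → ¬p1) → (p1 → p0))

Enumerate valuations to refute Γ ⊢ Δ:
  v=00: Γ:[] Δ:[((¬p1 → ¬p1) → (p1 → p0))=T] refutes=False
  v=01: Γ:[] Δ:[((¬p1 → ¬p1) → (p1 → p0))=F] refutes=True  ← countermodel

Result: [0, 1]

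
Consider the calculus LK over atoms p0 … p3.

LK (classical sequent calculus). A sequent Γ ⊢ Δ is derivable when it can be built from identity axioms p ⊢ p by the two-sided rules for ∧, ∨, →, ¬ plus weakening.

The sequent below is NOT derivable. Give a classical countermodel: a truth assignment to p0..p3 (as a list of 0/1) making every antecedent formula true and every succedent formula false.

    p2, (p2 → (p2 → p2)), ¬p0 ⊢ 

Truth-table refutation:
  v=0000: Γ:[p2=F, (p2 → (p2 → p2))=T, ¬p0=T] Δ:[] refutes=False
  v=0001: Γ:[p2=F, (p2 → (p2 → p2))=T, ¬p0=T] Δ:[] refutes=False
  v=0010: Γ:[p2=T, (p2 → (p2 → p2))=T, ¬p0=T] Δ:[] refutes=True  ← countermodel

Result: [0, 0, 1, 0]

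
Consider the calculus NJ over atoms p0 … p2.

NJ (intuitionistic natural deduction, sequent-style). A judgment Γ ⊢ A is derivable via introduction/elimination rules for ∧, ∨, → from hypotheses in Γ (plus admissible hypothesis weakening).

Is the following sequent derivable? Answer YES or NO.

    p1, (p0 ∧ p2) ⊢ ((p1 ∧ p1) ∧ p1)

Proof tree:
[Wk] p1, (p0 ∧ p2) ⊢ ((p1 ∧ p1) ∧ p1)
  [∧I] p1 ⊢ ((p1 ∧ p1) ∧ p1)
    [∧I] p1 ⊢ (p1 ∧ p1)
      [Ax] p1 ⊢ p1
      [Ax] p1 ⊢ p1
    [Ax] p1 ⊢ p1

Result: YES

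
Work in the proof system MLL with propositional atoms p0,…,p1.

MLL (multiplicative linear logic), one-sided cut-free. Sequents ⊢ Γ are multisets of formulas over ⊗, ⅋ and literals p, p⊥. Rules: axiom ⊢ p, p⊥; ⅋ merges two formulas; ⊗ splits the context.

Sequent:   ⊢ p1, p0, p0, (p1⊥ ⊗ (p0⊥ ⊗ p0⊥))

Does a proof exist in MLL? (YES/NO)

Proof tree:
[⊗]  ⊢ p1, p0, p0, (p1⊥ ⊗ (p0⊥ ⊗ p0⊥))
  [Ax]  ⊢ p1, p1⊥
  [⊗]  ⊢ p0, p0, (p0⊥ ⊗ p0⊥)
    [Ax]  ⊢ p0, p0⊥
    [Ax]  ⊢ p0, p0⊥

Result: YES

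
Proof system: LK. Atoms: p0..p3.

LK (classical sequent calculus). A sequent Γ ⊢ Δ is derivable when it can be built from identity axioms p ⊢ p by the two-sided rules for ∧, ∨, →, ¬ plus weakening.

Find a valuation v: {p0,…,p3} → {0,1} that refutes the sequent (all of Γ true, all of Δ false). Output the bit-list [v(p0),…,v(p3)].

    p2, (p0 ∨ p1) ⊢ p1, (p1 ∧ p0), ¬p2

Enumerate valuations to refute Γ ⊢ Δ:
  v=0000: Γ:[p2=F, (p0 ∨ p1)=F] Δ:[p1=F, (p1 ∧ p0)=F, ¬p2=T] refutes=False
  v=0001: Γ:[p2=F, (p0 ∨ p1)=F] Δ:[p1=F, (p1 ∧ p0)=F, ¬p2=T] refutes=False
  v=0010: Γ:[p2=T, (p0 ∨ p1)=F] Δ:[p1=F, (p1 ∧ p0)=F, ¬p2=F] refutes=False
  v=0011: Γ:[p2=T, (p0 ∨ p1)=F] Δ:[p1=F, (p1 ∧ p0)=F, ¬p2=F] refutes=False
  v=0100: Γ:[p2=F, (p0 ∨ p1)=T] Δ:[p1=T, (p1 ∧ p0)=F, ¬p2=T] refutes=False
  v=0101: Γ:[p2=F, (p0 ∨ p1)=T] Δ:[p1=T, (p1 ∧ p0)=F, ¬p2=T] refutes=False
  v=0110: Γ:[p2=T, (p0 ∨ p1)=T] Δ:[p1=T, (p1 ∧ p0)=F, ¬p2=F] refutes=False
  v=0111: Γ:[p2=T, (p0 ∨ p1)=T] Δ:[p1=T, (p1 ∧ p0)=F, ¬p2=F] refutes=False
  v=1000: Γ:[p2=F, (p0 ∨ p1)=T] Δ:[p1=F, (p1 ∧ p0)=F, ¬p2=T] refutes=False
  v=1001: Γ:[p2=F, (p0 ∨ p1)=T] Δ:[p1=F, (p1 ∧ p0)=F, ¬p2=T] refutes=False
  v=1010: Γ:[p2=T, (p0 ∨ p1)=T] Δ:[p1=F, (p1 ∧ p0)=F, ¬p2=F] refutes=True  ← countermodel

Result: [1, 0, 1, 0]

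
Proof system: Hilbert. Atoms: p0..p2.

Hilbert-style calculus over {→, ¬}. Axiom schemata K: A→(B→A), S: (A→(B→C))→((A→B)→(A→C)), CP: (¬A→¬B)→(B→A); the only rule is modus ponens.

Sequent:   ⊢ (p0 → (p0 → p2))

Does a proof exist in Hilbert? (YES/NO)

Truth-table refutation:
  v=000: Γ:[] Δ:[(p0 → (p0 → p2))=T] refutes=False
  v=001: Γ:[] Δ:[(p0 → (p0 → p2))=T] refutes=False
  v=010: Γ:[] Δ:[(p0 → (p0 → p2))=T] refutes=False
  v=011: Γ:[] Δ:[(p0 → (p0 → p2))=T] refutes=False
  v=100: Γ:[] Δ:[(p0 → (p0 → p2))=F] refutes=True  ← countermodel

Result: NO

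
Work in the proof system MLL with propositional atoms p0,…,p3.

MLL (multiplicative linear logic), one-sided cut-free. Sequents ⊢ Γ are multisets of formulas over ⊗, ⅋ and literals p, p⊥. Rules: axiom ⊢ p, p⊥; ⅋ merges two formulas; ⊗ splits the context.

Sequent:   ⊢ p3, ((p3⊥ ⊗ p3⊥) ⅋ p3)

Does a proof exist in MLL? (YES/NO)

Proof tree:
[⅋]  ⊢ p3, ((p3⊥ ⊗ p3⊥) ⅋ p3)
  [⊗]  ⊢ p3, p3, (p3⊥ ⊗ p3⊥)
    [Ax]  ⊢ p3, p3⊥
    [Ax]  ⊢ p3, p3⊥

Result: YES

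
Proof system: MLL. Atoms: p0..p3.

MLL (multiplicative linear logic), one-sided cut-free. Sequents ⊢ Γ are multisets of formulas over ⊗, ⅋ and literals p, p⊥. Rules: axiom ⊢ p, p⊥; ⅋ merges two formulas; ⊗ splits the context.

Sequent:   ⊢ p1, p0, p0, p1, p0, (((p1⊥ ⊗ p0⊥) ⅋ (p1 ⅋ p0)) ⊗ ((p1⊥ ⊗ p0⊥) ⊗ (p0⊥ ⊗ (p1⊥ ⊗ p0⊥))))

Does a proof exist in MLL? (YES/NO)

Proof tree:
[⊗]  ⊢ p1, p0, p0, p1, p0, (((p1⊥ ⊗ p0⊥) ⅋ (p1 ⅋ p0)) ⊗ ((p1⊥ ⊗ p0⊥) ⊗ (p0⊥ ⊗ (p1⊥ ⊗ p0⊥))))
  [⅋]  ⊢ ((p1⊥ ⊗ p0⊥) ⅋ (p1 ⅋ p0))
    [⅋]  ⊢ (p1⊥ ⊗ p0⊥), (p1 ⅋ p0)
      [⊗]  ⊢ p1, p0, (p1⊥ ⊗ p0⊥)
        [Ax]  ⊢ p1, p1⊥
        [Ax]  ⊢ p0, p0⊥
  [⊗]  ⊢ p1, p0, p0, p1, p0, ((p1⊥ ⊗ p0⊥) ⊗ (p0⊥ ⊗ (p1⊥ ⊗ p0⊥)))
    [⊗]  ⊢ p1, p0, (p1⊥ ⊗ p0⊥)
      [Ax]  ⊢ p1, p1⊥
      [Ax]  ⊢ p0, p0⊥
    [⊗]  ⊢ p0, p1, p0, (p0⊥ ⊗ (p1⊥ ⊗ p0⊥))
      [Ax]  ⊢ p0, p0⊥
      [⊗]  ⊢ p1, p0, (p1⊥ ⊗ p0⊥)
        [Ax]  ⊢ p1, p1⊥
        [Ax]  ⊢ p0, p0⊥

Result: YES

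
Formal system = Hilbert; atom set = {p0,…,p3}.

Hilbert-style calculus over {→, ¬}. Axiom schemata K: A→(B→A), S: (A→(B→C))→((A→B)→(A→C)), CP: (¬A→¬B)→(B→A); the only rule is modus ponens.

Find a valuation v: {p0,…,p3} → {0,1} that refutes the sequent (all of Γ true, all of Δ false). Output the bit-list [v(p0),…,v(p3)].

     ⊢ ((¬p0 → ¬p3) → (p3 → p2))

Truth-table refutation:
  v=0000: Γ:[] Δ:[((¬p0 → ¬p3) → (p3 → p2))=T] refutes=False
  v=0001: Γ:[] Δ:[((¬p0 → ¬p3) → (p3 → p2))=T] refutes=False
  v=0010: Γ:[] Δ:[((¬p0 → ¬p3) → (p3 → p2))=T] refutes=False
  v=0011: Γ:[] Δ:[((¬p0 → ¬p3) → (p3 → p2))=T] refutes=False
  v=0100: Γ:[] Δ:[((¬p0 → ¬p3) → (p3 → p2))=T] refutes=False
  v=0101: Γ:[] Δ:[((¬p0 → ¬p3) → (p3 → p2))=T] refutes=False
  v=0110: Γ:[] Δ:[((¬p0 → ¬p3) → (p3 → p2))=T] refutes=False
  v=0111: Γ:[] Δ:[((¬p0 → ¬p3) → (p3 → p2))=T] refutes=False
  v=1000: Γ:[] Δ:[((¬p0 → ¬p3) → (p3 → p2))=T] refutes=False
  v=1001: Γ:[] Δ:[((¬p0 → ¬p3) → (p3 → p2))=F] refutes=True  ← countermodel

Result: [1, 0, 0, 1]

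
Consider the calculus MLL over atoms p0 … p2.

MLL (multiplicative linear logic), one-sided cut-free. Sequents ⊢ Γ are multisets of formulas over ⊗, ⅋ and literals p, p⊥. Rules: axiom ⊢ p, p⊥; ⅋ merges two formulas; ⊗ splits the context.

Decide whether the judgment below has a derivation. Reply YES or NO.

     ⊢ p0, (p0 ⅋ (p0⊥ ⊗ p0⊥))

Derivation (root first):
[⅋]  ⊢ p0, (p0 ⅋ (p0⊥ ⊗ p0⊥))
  [⊗]  ⊢ p0, p0, (p0⊥ ⊗ p0⊥)
    [Ax]  ⊢ p0, p0⊥
    [Ax]  ⊢ p0, p0⊥

Result: YES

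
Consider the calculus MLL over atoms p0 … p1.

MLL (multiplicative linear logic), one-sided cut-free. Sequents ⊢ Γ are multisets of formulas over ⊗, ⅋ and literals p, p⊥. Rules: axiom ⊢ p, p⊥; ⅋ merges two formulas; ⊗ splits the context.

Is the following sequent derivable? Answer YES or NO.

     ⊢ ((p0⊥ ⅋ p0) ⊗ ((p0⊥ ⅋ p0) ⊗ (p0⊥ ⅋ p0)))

Derivation (root first):
[⊗]  ⊢ ((p0⊥ ⅋ p0) ⊗ ((p0⊥ ⅋ p0) ⊗ (p0⊥ ⅋ p0)))
  [⅋]  ⊢ (p0⊥ ⅋ p0)
    [Ax]  ⊢ p0, p0⊥
  [⊗]  ⊢ ((p0⊥ ⅋ p0) ⊗ (p0⊥ ⅋ p0))
    [⅋]  ⊢ (p0⊥ ⅋ p0)
      [Ax]  ⊢ p0, p0⊥
    [⅋]  ⊢ (p0⊥ ⅋ p0)
      [Ax]  ⊢ p0, p0⊥

Result: YES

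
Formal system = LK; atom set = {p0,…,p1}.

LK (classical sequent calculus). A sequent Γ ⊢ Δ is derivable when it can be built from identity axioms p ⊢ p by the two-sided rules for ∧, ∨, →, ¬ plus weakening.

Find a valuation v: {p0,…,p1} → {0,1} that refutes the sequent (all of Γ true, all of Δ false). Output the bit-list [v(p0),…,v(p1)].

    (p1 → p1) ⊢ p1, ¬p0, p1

Truth-table refutation:
  v=00: Γ:[(p1 → p1)=T] Δ:[p1=F, ¬p0=T, p1=F] refutes=False
  v=01: Γ:[(p1 → p1)=T] Δ:[p1=T, ¬p0=T, p1=T] refutes=False
  v=10: Γ:[(p1 → p1)=T] Δ:[p1=F, ¬p0=F, p1=F] refutes=True  ← countermodel

Result: [1, 0]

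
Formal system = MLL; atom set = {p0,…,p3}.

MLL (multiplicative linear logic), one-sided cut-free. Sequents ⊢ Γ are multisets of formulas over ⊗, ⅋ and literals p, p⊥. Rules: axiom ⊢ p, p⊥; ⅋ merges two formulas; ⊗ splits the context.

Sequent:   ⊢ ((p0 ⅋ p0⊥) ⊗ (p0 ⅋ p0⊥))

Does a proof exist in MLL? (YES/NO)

Derivation trace:
[⊗]  ⊢ ((p0 ⅋ p0⊥) ⊗ (p0 ⅋ p0⊥))
  [⅋]  ⊢ (p0 ⅋ p0⊥)
    [Ax]  ⊢ p0, p0⊥
  [⅋]  ⊢ (p0 ⅋ p0⊥)
    [Ax]  ⊢ p0, p0⊥

Result: YES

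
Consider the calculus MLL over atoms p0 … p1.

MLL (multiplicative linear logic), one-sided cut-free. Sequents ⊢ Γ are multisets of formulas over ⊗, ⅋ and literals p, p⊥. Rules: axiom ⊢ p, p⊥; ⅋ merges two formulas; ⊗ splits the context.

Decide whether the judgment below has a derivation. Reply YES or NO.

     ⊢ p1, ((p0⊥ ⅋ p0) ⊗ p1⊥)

Derivation (root first):
[⊗]  ⊢ p1, ((p0⊥ ⅋ p0) ⊗ p1⊥)
  [⅋]  ⊢ (p0⊥ ⅋ p0)
    [Ax]  ⊢ p0, p0⊥
  [Ax]  ⊢ p1, p1⊥

Result: YES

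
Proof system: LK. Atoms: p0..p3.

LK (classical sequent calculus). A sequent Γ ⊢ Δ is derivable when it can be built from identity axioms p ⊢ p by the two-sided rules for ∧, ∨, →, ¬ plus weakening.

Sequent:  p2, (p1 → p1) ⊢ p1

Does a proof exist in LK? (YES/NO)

Search for a countermodel by truth-table:
  v=0000: Γ:[p2=F, (p1 → p1)=T] Δ:[p1=F] refutes=False
  v=0001: Γ:[p2=F, (p1 → p1)=T] Δ:[p1=F] refutes=False
  v=0010: Γ:[p2=T, (p1 → p1)=T] Δ:[p1=F] refutes=True  ← countermodel

Result: NO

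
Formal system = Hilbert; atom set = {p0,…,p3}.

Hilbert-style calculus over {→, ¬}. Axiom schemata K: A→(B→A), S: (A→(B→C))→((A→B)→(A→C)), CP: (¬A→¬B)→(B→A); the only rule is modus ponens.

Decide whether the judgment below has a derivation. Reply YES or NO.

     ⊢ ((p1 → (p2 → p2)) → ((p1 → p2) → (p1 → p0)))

Search for a countermodel by truth-table:
  v=0000: Γ:[] Δ:[((p1 → (p2 → p2)) → ((p1 → p2) → (p1 → p0)))=T] refutes=False
  v=0001: Γ:[] Δ:[((p1 → (p2 → p2)) → ((p1 → p2) → (p1 → p0)))=T] refutes=False
  v=0010: Γ:[] Δ:[((p1 → (p2 → p2)) → ((p1 → p2) → (p1 → p0)))=T] refutes=False
  v=0011: Γ:[] Δ:[((p1 → (p2 → p2)) → ((p1 → p2) → (p1 → p0)))=T] refutes=False
  v=0100: Γ:[] Δ:[((p1 → (p2 → p2)) → ((p1 → p2) → (p1 → p0)))=T] refutes=False
  v=0101: Γ:[] Δ:[((p1 → (p2 → p2)) → ((p1 → p2) → (p1 → p0)))=T] refutes=False
  v=0110: Γ:[] Δ:[((p1 → (p2 → p2)) → ((p1 → p2) → (p1 → p0)))=F] refutes=True  ← countermodel

Result: NO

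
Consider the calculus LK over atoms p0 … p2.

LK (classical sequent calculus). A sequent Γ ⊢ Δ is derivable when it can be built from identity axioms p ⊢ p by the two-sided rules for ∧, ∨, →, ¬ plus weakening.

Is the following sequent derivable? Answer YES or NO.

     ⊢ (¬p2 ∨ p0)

Search for a countermodel by truth-table:
  v=000: Γ:[] Δ:[(¬p2 ∨ p0)=T] refutes=False
  v=001: Γ:[] Δ:[(¬p2 ∨ p0)=F] refutes=True  ← countermodel

Result: NO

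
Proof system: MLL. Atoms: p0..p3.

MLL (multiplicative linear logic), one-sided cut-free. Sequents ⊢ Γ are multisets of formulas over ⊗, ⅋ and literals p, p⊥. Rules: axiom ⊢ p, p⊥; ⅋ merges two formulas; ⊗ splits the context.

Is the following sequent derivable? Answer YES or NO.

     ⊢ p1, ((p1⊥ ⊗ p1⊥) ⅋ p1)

Derivation (root first):
[⅋]  ⊢ p1, ((p1⊥ ⊗ p1⊥) ⅋ p1)
  [⊗]  ⊢ p1, p1, (p1⊥ ⊗ p1⊥)
    [Ax]  ⊢ p1, p1⊥
    [Ax]  ⊢ p1, p1⊥

Result: YES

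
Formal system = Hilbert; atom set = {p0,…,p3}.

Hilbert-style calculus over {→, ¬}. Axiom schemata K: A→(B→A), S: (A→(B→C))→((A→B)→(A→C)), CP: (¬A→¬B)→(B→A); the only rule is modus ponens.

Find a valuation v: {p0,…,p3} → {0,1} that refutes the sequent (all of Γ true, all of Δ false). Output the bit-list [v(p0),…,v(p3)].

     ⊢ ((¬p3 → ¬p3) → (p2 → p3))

Search for a countermodel by truth-table:
  v=0000: Γ:[] Δ:[((¬p3 → ¬p3) → (p2 → p3))=T] refutes=False
  v=0001: Γ:[] Δ:[((¬p3 → ¬p3) → (p2 → p3))=T] refutes=False
  v=0010: Γ:[] Δ:[((¬p3 → ¬p3) → (p2 → p3))=F] refutes=True  ← countermodel

Result: [0, 0, 1, 0]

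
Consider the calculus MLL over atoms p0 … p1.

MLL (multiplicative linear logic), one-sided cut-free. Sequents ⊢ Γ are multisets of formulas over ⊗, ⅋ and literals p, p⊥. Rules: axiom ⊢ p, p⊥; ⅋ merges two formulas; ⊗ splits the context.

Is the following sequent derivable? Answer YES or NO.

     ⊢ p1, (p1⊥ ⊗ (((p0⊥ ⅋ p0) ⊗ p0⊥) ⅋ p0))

Proof tree:
[⊗]  ⊢ p1, (p1⊥ ⊗ (((p0⊥ ⅋ p0) ⊗ p0⊥) ⅋ p0))
  [Ax]  ⊢ p1, p1⊥
  [⅋]  ⊢ (((p0⊥ ⅋ p0) ⊗ p0⊥) ⅋ p0)
    [⊗]  ⊢ p0, ((p0⊥ ⅋ p0) ⊗ p0⊥)
      [⅋]  ⊢ (p0⊥ ⅋ p0)
        [Ax]  ⊢ p0, p0⊥
      [Ax]  ⊢ p0, p0⊥

Result: YES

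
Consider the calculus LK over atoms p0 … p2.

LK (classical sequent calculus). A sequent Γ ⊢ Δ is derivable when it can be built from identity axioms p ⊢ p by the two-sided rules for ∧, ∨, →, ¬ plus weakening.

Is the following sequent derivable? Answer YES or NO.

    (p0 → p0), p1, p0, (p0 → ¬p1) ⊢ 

Derivation (root first):
[→L] (p0 → p0), p1, p0, (p0 → ¬p1) ⊢ 
  [→L] p0, (p0 → p0) ⊢ p0
    [Ax] p0 ⊢ p0
    [Ax] p0 ⊢ p0
  [¬L] p1, ¬p1 ⊢ 
    [Ax] p1 ⊢ p1

Result: YES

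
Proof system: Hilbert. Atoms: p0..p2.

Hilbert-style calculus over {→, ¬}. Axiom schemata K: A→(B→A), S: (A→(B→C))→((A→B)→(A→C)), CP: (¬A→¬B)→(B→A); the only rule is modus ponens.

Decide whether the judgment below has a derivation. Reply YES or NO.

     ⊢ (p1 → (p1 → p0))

Search for a countermodel by truth-table:
  v=000: Γ:[] Δ:[(p1 → (p1 → p0))=T] refutes=False
  v=001: Γ:[] Δ:[(p1 → (p1 → p0))=T] refutes=False
  v=010: Γ:[] Δ:[(p1 → (p1 → p0))=F] refutes=True  ← countermodel

Result: NO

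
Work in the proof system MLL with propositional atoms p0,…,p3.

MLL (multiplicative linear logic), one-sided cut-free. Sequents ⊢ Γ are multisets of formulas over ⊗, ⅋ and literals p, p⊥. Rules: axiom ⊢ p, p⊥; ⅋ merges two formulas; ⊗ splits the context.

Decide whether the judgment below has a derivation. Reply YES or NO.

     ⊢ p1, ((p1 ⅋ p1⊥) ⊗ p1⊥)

Proof tree:
[⊗]  ⊢ p1, ((p1 ⅋ p1⊥) ⊗ p1⊥)
  [⅋]  ⊢ (p1 ⅋ p1⊥)
    [Ax]  ⊢ p1, p1⊥
  [Ax]  ⊢ p1, p1⊥

Result: YES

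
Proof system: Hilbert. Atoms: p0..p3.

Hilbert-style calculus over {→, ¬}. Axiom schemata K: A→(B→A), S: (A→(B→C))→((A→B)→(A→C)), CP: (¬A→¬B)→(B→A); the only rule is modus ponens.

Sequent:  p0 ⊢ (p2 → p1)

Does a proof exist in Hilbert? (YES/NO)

Search for a countermodel by truth-table:
  v=0000: Γ:[p0=F] Δ:[(p2 → p1)=T] refutes=False
  v=0001: Γ:[p0=F] Δ:[(p2 → p1)=T] refutes=False
  v=0010: Γ:[p0=F] Δ:[(p2 → p1)=F] refutes=False
  v=0011: Γ:[p0=F] Δ:[(p2 → p1)=F] refutes=False
  v=0100: Γ:[p0=F] Δ:[(p2 → p1)=T] refutes=False
  v=0101: Γ:[p0=F] Δ:[(p2 → p1)=T] refutes=False
  v=0110: Γ:[p0=F] Δ:[(p2 → p1)=T] refutes=False
  v=0111: Γ:[p0=F] Δ:[(p2 → p1)=T] refutes=False
  v=1000: Γ:[p0=T] Δ:[(p2 → p1)=T] refutes=False
  v=1001: Γ:[p0=T] Δ:[(p2 → p1)=T] refutes=False
  v=1010: Γ:[p0=T] Δ:[(p2 → p1)=F] refutes=True  ← countermodel

Result: NO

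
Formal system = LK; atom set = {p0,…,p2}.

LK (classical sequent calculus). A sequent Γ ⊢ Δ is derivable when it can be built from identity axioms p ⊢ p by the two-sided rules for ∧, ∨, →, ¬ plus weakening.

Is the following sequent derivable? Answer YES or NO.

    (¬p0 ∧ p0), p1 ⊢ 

Proof tree:
[WL] (¬p0 ∧ p0), p1 ⊢ 
  [∧L] (¬p0 ∧ p0) ⊢ 
    [¬L] p0, ¬p0 ⊢ 
      [Ax] p0 ⊢ p0

Result: YES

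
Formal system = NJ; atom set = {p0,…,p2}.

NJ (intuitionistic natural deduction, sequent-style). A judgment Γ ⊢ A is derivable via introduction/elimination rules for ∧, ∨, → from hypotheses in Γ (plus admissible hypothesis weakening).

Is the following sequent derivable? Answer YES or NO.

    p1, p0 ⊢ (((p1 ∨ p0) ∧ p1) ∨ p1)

Derivation (root first):
[∨I₁] p1, p0 ⊢ (((p1 ∨ p0) ∧ p1) ∨ p1)
  [∧I] p1, p0 ⊢ ((p1 ∨ p0) ∧ p1)
    [∨I₂] p0 ⊢ (p1 ∨ p0)
      [Ax] p0 ⊢ p0
    [Ax] p1 ⊢ p1

Result: YES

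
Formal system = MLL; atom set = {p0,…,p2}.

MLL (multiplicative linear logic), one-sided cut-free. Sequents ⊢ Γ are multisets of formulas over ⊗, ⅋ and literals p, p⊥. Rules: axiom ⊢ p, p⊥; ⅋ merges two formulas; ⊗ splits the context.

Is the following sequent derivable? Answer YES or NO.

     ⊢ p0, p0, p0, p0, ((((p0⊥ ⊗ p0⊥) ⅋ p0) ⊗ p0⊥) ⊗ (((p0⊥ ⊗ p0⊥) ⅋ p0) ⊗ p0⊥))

Derivation trace:
[⊗]  ⊢ p0, p0, p0, p0, ((((p0⊥ ⊗ p0⊥) ⅋ p0) ⊗ p0⊥) ⊗ (((p0⊥ ⊗ p0⊥) ⅋ p0) ⊗ p0⊥))
  [⊗]  ⊢ p0, p0, (((p0⊥ ⊗ p0⊥) ⅋ p0) ⊗ p0⊥)
    [⅋]  ⊢ p0, ((p0⊥ ⊗ p0⊥) ⅋ p0)
      [⊗]  ⊢ p0, p0, (p0⊥ ⊗ p0⊥)
        [Ax]  ⊢ p0, p0⊥
        [Ax]  ⊢ p0, p0⊥
    [Ax]  ⊢ p0, p0⊥
  [⊗]  ⊢ p0, p0, (((p0⊥ ⊗ p0⊥) ⅋ p0) ⊗ p0⊥)
    [⅋]  ⊢ p0, ((p0⊥ ⊗ p0⊥) ⅋ p0)
      [⊗]  ⊢ p0, p0, (p0⊥ ⊗ p0⊥)
        [Ax]  ⊢ p0, p0⊥
        [Ax]  ⊢ p0, p0⊥
    [Ax]  ⊢ p0, p0⊥

Result: YES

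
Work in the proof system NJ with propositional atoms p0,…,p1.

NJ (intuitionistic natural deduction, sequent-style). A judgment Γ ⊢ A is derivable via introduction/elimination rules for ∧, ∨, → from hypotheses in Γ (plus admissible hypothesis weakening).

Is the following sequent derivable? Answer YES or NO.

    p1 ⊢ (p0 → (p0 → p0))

Derivation trace:
[→I] p1 ⊢ (p0 → (p0 → p0))
  [Wk] p1, p0 ⊢ (p0 → p0)
    [→I] p1 ⊢ (p0 → p0)
      [Wk] p0, p1 ⊢ p0
        [Ax] p0 ⊢ p0

Result: YES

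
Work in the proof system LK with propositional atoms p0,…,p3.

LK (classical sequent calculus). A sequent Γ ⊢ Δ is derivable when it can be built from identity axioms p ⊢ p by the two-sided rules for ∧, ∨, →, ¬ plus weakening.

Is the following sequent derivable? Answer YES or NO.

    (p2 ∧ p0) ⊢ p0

Derivation (root first):
[∧L] (p2 ∧ p0) ⊢ p0
  [WL] p0, p2 ⊢ p0
    [Ax] p0 ⊢ p0

Result: YES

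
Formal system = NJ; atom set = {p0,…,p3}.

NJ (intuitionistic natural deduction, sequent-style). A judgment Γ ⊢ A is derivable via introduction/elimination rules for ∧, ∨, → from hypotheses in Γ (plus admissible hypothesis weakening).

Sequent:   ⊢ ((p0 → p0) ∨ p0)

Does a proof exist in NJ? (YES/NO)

Derivation trace:
[∨I₁]  ⊢ ((p0 → p0) ∨ p0)
  [→I]  ⊢ (p0 → p0)
    [Ax] p0 ⊢ p0

Result: YES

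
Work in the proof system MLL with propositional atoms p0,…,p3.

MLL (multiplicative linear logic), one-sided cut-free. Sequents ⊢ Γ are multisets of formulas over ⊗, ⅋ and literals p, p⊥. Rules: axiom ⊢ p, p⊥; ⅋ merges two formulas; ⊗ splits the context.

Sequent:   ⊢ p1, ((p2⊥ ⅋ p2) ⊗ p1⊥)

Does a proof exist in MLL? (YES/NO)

Proof tree:
[⊗]  ⊢ p1, ((p2⊥ ⅋ p2) ⊗ p1⊥)
  [⅋]  ⊢ (p2⊥ ⅋ p2)
    [Ax]  ⊢ p2, p2⊥
  [Ax]  ⊢ p1, p1⊥

Result: YES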